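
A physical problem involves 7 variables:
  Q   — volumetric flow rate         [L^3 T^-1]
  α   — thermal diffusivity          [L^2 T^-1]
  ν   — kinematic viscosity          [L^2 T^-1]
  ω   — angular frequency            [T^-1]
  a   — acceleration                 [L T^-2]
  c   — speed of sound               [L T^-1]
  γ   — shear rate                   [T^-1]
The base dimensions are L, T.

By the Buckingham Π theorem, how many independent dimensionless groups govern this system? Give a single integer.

Write exponents as rows L,T / cols Q,α,ν,ω,a,c,γ:
  L: [ 3  2  2  0  1  1  0]
  T: [-1 -1 -1 -1 -2 -1 -1]
RREF → pivots at {Q,α} ⇒ r = 2
Π count = n − r = 7 − 2 = 5

5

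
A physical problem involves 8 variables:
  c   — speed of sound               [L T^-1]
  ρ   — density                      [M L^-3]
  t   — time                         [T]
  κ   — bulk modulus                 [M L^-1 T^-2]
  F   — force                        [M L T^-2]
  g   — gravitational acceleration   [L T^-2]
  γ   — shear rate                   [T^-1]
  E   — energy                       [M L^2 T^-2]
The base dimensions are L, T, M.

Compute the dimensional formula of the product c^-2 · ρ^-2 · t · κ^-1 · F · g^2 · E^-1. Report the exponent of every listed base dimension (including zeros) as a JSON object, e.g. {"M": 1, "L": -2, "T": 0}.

{"L": 6, "T": 1, "M": -3}

Exponent matrix [L,T,M] × [c,ρ,t,κ,F,g,γ,E]:
  L: [ 1 -3  0 -1  1  1  0  2]
  T: [-1  0  1 -2 -2 -2 -1 -2]
  M: [ 0  1  0  1  1  0  0  1]
  [L]: (-2)·1+(-2)·-3+(1)·0+(-1)·-1+(1)·1+(2)·1+(-1)·2 = 6
  [T]: (-2)·-1+(-2)·0+(1)·1+(-1)·-2+(1)·-2+(2)·-2+(-1)·-2 = 1
  [M]: (-2)·0+(-2)·1+(1)·0+(-1)·1+(1)·1+(2)·0+(-1)·1 = -3
⇒ L^6 T M^-3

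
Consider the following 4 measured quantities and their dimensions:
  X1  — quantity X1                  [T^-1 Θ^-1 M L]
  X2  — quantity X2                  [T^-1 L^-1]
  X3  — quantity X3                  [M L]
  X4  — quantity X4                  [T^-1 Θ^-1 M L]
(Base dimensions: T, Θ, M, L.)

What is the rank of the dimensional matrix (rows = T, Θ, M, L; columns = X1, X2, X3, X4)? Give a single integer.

Dimensional matrix (T×Θ×M×L by X1×X2×X3×X4):
  T: [-1 -1  0 -1]
  Θ: [-1  0  0 -1]
  M: [ 1  0  1  1]
  L: [ 1 -1  1  1]
Echelon form has 3 nonzero rows (pivots: X1,X2,X3)

3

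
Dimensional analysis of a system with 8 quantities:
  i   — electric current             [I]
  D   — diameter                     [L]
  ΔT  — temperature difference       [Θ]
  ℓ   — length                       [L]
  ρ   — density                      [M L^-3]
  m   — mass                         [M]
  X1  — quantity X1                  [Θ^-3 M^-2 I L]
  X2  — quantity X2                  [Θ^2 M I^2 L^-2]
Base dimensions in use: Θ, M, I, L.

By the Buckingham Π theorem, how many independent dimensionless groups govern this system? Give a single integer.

Exponent matrix [Θ,M,I,L] × [i,D,ΔT,ℓ,ρ,m,X1,X2]:
  Θ: [ 0  0  1  0  0  0 -3  2]
  M: [ 0  0  0  0  1  1 -2  1]
  I: [ 1  0  0  0  0  0  1  2]
  L: [ 0  1  0  1 -3  0  1 -2]
Row reduction gives pivot columns i,D,ΔT,ρ; rank = 4
n=8, r=4 ⇒ 4 dimensionless groups

4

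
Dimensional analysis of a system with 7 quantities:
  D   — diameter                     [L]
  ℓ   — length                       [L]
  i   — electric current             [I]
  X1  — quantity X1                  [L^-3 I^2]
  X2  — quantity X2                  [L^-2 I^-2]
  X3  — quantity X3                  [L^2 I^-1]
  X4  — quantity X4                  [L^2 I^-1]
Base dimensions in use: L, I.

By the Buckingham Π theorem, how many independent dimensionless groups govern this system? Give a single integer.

Write exponents as rows L,I / cols D,ℓ,i,X1,X2,X3,X4:
  L: [ 1  1  0 -3 -2  2  2]
  I: [ 0  0  1  2 -2 -1 -1]
RREF → pivots at {D,i} ⇒ r = 2
Π count = n − r = 7 − 2 = 5

5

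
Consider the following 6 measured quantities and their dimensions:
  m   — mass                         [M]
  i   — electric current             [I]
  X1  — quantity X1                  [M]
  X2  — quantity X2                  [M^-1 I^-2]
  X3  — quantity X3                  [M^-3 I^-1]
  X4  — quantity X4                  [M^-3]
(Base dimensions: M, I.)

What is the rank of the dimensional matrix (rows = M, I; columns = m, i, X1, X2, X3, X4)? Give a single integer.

Write exponents as rows M,I / cols m,i,X1,X2,X3,X4:
  M: [ 1  0  1 -1 -3 -3]
  I: [ 0  1  0 -2 -1  0]
RREF → pivots at {m,i} ⇒ r = 2

2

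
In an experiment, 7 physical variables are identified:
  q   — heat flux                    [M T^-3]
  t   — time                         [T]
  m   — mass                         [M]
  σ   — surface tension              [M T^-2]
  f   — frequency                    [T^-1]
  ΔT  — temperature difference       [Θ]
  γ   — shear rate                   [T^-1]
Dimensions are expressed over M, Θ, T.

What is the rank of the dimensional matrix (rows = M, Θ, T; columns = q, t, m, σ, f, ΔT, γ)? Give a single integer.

3

Dimensional matrix (M×Θ×T by q×t×m×σ×f×ΔT×γ):
  M: [ 1  0  1  1  0  0  0]
  Θ: [ 0  0  0  0  0  1  0]
  T: [-3  1  0 -2 -1  0 -1]
RREF → pivots at {q,t,ΔT} ⇒ r = 3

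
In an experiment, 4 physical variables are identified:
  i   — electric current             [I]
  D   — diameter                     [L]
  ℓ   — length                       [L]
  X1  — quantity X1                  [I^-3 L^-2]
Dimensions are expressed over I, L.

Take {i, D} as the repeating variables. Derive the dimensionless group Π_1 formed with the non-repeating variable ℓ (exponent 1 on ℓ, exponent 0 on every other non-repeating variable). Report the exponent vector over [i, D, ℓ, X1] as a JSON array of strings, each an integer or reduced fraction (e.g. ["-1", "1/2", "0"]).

Exponent matrix [I,L] × [i,D,ℓ,X1]:
  I: [ 1  0  0 -3]
  L: [ 0  1  1 -2]
Row reduction gives pivot columns i,D; rank = 2
Repeat: i,D; free: ℓ,X1
RREF:
  r0: [   1    0    0   -3]
  r1: [   0    1    1   -2]
Fix exponent of ℓ at 1, X1 at 0; solve each RREF row for its pivot's exponent:
  r0: exp(i) + (0)·1 = 0 ⇒ exp(i) = 0
  r1: exp(D) + (1)·1 = 0 ⇒ exp(D) = -1
Π_1 = D^-1 · ℓ

["0", "-1", "1", "0"]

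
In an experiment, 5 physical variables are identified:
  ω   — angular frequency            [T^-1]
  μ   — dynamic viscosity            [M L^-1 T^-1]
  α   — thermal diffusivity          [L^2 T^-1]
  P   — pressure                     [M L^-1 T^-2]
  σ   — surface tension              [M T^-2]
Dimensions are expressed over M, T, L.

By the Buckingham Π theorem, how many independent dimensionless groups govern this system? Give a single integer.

2

Write exponents as rows M,T,L / cols ω,μ,α,P,σ:
  M: [ 0  1  0  1  1]
  T: [-1 -1 -1 -2 -2]
  L: [ 0 -1  2 -1  0]
Echelon form has 3 nonzero rows (pivots: ω,μ,α)
n=5, r=3 ⇒ 2 dimensionless groups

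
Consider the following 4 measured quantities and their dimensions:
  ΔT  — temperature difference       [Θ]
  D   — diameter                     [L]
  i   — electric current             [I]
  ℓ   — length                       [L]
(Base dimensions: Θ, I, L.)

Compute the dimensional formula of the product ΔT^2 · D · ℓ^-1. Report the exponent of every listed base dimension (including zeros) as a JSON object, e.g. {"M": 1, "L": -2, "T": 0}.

Exponent matrix [Θ,I,L] × [ΔT,D,i,ℓ]:
  Θ: [ 1  0  0  0]
  I: [ 0  0  1  0]
  L: [ 0  1  0  1]
  [Θ]: (2)·1+(1)·0+(-1)·0 = 2
  [I]: (2)·0+(1)·0+(-1)·0 = 0
  [L]: (2)·0+(1)·1+(-1)·1 = 0
⇒ Θ^2

{"Θ": 2, "I": 0, "L": 0}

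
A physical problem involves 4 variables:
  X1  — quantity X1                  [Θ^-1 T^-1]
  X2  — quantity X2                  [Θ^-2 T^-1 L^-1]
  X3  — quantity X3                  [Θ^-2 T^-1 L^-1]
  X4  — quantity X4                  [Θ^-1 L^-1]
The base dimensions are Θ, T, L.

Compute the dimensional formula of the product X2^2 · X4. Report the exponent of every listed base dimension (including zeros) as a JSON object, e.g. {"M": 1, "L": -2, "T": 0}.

Exponent matrix [Θ,T,L] × [X1,X2,X3,X4]:
  Θ: [-1 -2 -2 -1]
  T: [-1 -1 -1  0]
  L: [ 0 -1 -1 -1]
  [Θ]: (2)·-2+(1)·-1 = -5
  [T]: (2)·-1+(1)·0 = -2
  [L]: (2)·-1+(1)·-1 = -3
⇒ Θ^-5 T^-2 L^-3

{"Θ": -5, "T": -2, "L": -3}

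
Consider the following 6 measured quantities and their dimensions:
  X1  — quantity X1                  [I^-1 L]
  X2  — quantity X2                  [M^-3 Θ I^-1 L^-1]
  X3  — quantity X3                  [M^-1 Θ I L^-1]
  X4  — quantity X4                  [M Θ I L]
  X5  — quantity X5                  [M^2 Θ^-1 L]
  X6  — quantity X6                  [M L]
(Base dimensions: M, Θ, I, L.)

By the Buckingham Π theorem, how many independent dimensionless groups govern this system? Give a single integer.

Exponent matrix [M,Θ,I,L] × [X1,X2,X3,X4,X5,X6]:
  M: [ 0 -3 -1  1  2  1]
  Θ: [ 0  1  1  1 -1  0]
  I: [-1 -1  1  1  0  0]
  L: [ 1 -1 -1  1  1  1]
RREF → pivots at {X1,X2,X3} ⇒ r = 3
Π count = n − r = 6 − 3 = 3

3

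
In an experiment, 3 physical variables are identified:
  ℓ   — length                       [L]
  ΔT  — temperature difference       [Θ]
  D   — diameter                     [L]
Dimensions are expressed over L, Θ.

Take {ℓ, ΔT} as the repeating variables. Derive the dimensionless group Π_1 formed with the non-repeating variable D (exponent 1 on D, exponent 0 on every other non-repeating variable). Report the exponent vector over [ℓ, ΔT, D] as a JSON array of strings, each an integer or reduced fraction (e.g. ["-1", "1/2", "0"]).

["-1", "0", "1"]

Dimensional matrix (L×Θ by ℓ×ΔT×D):
  L: [ 1  0  1]
  Θ: [ 0  1  0]
RREF → pivots at {ℓ,ΔT} ⇒ r = 2
Pivot set = {ℓ,ΔT}, free = {D}
RREF:
  r0: [   1    0    1]
  r1: [   0    1    0]
Fix exponent of D at 1; solve each RREF row for its pivot's exponent:
  r0: exp(ℓ) + (1)·1 = 0 ⇒ exp(ℓ) = -1
  r1: exp(ΔT) + (0)·1 = 0 ⇒ exp(ΔT) = 0
Π_1 = ℓ^-1 · D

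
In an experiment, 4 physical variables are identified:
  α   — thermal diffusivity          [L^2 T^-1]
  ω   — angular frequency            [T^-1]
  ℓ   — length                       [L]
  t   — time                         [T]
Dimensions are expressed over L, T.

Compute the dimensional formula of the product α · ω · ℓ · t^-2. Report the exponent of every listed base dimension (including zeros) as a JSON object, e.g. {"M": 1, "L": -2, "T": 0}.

Exponent matrix [L,T] × [α,ω,ℓ,t]:
  L: [ 2  0  1  0]
  T: [-1 -1  0  1]
  [L]: (1)·2+(1)·0+(1)·1+(-2)·0 = 3
  [T]: (1)·-1+(1)·-1+(1)·0+(-2)·1 = -4
⇒ L^3 T^-4

{"L": 3, "T": -4}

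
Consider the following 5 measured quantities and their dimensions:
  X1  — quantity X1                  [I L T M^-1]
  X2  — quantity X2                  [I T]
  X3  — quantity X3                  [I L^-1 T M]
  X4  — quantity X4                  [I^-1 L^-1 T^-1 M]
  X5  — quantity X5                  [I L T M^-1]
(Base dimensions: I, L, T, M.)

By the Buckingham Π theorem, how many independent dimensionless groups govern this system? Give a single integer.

Dimensional matrix (I×L×T×M by X1×X2×X3×X4×X5):
  I: [ 1  1  1 -1  1]
  L: [ 1  0 -1 -1  1]
  T: [ 1  1  1 -1  1]
  M: [-1  0  1  1 -1]
RREF → pivots at {X1,X2} ⇒ r = 2
n=5, r=2 ⇒ 3 dimensionless groups

3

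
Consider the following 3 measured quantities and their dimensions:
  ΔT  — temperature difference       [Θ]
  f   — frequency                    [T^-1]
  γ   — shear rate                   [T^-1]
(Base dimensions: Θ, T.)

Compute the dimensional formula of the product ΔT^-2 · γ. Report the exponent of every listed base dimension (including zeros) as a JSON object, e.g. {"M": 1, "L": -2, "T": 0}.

{"Θ": -2, "T": -1}

Write exponents as rows Θ,T / cols ΔT,f,γ:
  Θ: [ 1  0  0]
  T: [ 0 -1 -1]
  [Θ]: (-2)·1+(1)·0 = -2
  [T]: (-2)·0+(1)·-1 = -1
⇒ Θ^-2 T^-1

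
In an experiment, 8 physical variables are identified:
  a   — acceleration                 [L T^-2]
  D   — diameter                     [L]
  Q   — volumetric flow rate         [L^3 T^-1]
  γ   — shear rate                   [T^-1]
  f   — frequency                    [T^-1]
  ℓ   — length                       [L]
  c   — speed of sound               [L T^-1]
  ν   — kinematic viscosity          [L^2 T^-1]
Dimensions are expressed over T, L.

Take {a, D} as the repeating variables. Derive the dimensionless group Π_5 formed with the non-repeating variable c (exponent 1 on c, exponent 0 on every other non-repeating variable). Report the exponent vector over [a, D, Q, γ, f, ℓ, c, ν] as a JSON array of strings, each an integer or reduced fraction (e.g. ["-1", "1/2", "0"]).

Dimensional matrix (T×L by a×D×Q×γ×f×ℓ×c×ν):
  T: [-2  0 -1 -1 -1  0 -1 -1]
  L: [ 1  1  3  0  0  1  1  2]
Echelon form has 2 nonzero rows (pivots: a,D)
Repeat: a,D; free: Q,γ,f,ℓ,c,ν
RREF:
  r0: [   1    0  1/2  1/2  1/2    0  1/2  1/2]
  r1: [   0    1  5/2 -1/2 -1/2    1  1/2  3/2]
Fix exponent of c at 1, Q at 0, γ at 0, f at 0, ℓ at 0, ν at 0; solve each RREF row for its pivot's exponent:
  r0: exp(a) + (1/2)·1 = 0 ⇒ exp(a) = -1/2
  r1: exp(D) + (1/2)·1 = 0 ⇒ exp(D) = -1/2
Π_5 = a^(-1/2) · D^(-1/2) · c

["-1/2", "-1/2", "0", "0", "0", "0", "1", "0"]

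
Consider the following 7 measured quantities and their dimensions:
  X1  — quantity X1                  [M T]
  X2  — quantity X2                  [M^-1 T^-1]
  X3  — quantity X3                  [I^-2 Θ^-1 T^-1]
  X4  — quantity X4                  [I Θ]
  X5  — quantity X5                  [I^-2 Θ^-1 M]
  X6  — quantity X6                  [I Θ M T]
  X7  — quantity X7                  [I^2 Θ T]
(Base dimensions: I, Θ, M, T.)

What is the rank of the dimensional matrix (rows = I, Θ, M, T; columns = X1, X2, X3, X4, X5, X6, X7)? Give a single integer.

3

Exponent matrix [I,Θ,M,T] × [X1,X2,X3,X4,X5,X6,X7]:
  I: [ 0  0 -2  1 -2  1  2]
  Θ: [ 0  0 -1  1 -1  1  1]
  M: [ 1 -1  0  0  1  1  0]
  T: [ 1 -1 -1  0  0  1  1]
RREF → pivots at {X1,X3,X4} ⇒ r = 3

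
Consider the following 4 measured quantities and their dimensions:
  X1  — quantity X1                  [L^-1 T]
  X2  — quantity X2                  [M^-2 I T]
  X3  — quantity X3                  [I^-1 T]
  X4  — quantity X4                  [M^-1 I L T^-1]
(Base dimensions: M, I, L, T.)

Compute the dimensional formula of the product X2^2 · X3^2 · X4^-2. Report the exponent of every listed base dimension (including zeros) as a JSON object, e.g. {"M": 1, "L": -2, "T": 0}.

{"M": -2, "I": -2, "L": -2, "T": 6}

Exponent matrix [M,I,L,T] × [X1,X2,X3,X4]:
  M: [ 0 -2  0 -1]
  I: [ 0  1 -1  1]
  L: [-1  0  0  1]
  T: [ 1  1  1 -1]
  [M]: (2)·-2+(2)·0+(-2)·-1 = -2
  [I]: (2)·1+(2)·-1+(-2)·1 = -2
  [L]: (2)·0+(2)·0+(-2)·1 = -2
  [T]: (2)·1+(2)·1+(-2)·-1 = 6
⇒ M^-2 I^-2 L^-2 T^6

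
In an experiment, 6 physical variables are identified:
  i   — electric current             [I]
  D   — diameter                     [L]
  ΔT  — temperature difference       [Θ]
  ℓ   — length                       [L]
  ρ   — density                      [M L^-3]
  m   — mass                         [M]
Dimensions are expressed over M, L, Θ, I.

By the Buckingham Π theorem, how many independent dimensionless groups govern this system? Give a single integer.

Exponent matrix [M,L,Θ,I] × [i,D,ΔT,ℓ,ρ,m]:
  M: [ 0  0  0  0  1  1]
  L: [ 0  1  0  1 -3  0]
  Θ: [ 0  0  1  0  0  0]
  I: [ 1  0  0  0  0  0]
Echelon form has 4 nonzero rows (pivots: i,D,ΔT,ρ)
Π count = n − r = 6 − 4 = 2

2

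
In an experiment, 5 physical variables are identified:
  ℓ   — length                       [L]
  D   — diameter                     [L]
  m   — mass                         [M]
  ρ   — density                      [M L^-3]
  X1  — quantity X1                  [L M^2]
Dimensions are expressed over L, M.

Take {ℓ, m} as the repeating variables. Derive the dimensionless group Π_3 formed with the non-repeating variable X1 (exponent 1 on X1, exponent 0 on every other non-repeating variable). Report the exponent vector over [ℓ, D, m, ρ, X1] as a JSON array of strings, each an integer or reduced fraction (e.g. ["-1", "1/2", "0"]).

Dimensional matrix (L×M by ℓ×D×m×ρ×X1):
  L: [ 1  1  0 -3  1]
  M: [ 0  0  1  1  2]
RREF → pivots at {ℓ,m} ⇒ r = 2
Pivot set = {ℓ,m}, free = {D,ρ,X1}
RREF:
  r0: [   1    1    0   -3    1]
  r1: [   0    0    1    1    2]
Fix exponent of X1 at 1, D at 0, ρ at 0; solve each RREF row for its pivot's exponent:
  r0: exp(ℓ) + (1)·1 = 0 ⇒ exp(ℓ) = -1
  r1: exp(m) + (2)·1 = 0 ⇒ exp(m) = -2
Π_3 = ℓ^-1 · m^-2 · X1

["-1", "0", "-2", "0", "1"]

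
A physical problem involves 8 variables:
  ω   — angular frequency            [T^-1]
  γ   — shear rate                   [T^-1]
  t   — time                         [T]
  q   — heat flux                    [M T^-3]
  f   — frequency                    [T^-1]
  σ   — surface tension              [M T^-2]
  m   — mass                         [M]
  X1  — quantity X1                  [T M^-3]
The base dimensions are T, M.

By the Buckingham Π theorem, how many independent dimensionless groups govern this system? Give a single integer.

6

Exponent matrix [T,M] × [ω,γ,t,q,f,σ,m,X1]:
  T: [-1 -1  1 -3 -1 -2  0  1]
  M: [ 0  0  0  1  0  1  1 -3]
RREF → pivots at {ω,q} ⇒ r = 2
8 vars − rank 2 = 6 Π groups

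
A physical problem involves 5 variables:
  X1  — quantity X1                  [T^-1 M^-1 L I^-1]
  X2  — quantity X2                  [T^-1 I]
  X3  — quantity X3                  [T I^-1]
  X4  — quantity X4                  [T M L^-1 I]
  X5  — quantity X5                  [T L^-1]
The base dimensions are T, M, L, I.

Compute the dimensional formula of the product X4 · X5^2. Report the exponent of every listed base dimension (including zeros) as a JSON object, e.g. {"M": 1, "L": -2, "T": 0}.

Exponent matrix [T,M,L,I] × [X1,X2,X3,X4,X5]:
  T: [-1 -1  1  1  1]
  M: [-1  0  0  1  0]
  L: [ 1  0  0 -1 -1]
  I: [-1  1 -1  1  0]
  [T]: (1)·1+(2)·1 = 3
  [M]: (1)·1+(2)·0 = 1
  [L]: (1)·-1+(2)·-1 = -3
  [I]: (1)·1+(2)·0 = 1
⇒ T^3 M L^-3 I

{"T": 3, "M": 1, "L": -3, "I": 1}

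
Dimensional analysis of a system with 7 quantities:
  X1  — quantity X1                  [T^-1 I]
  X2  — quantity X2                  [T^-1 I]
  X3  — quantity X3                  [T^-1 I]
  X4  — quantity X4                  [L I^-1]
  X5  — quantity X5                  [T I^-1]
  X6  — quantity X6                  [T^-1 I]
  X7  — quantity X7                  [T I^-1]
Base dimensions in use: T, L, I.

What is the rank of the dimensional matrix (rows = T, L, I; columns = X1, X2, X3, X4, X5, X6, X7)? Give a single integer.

2

Dimensional matrix (T×L×I by X1×X2×X3×X4×X5×X6×X7):
  T: [-1 -1 -1  0  1 -1  1]
  L: [ 0  0  0  1  0  0  0]
  I: [ 1  1  1 -1 -1  1 -1]
Row reduction gives pivot columns X1,X4; rank = 2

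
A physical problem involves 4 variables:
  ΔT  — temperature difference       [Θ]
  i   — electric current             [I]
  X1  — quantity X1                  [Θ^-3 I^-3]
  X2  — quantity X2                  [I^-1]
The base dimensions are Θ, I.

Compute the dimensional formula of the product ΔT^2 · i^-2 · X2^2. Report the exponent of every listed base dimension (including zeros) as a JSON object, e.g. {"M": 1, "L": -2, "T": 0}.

{"Θ": 2, "I": -4}

Exponent matrix [Θ,I] × [ΔT,i,X1,X2]:
  Θ: [ 1  0 -3  0]
  I: [ 0  1 -3 -1]
  [Θ]: (2)·1+(-2)·0+(2)·0 = 2
  [I]: (2)·0+(-2)·1+(2)·-1 = -4
⇒ Θ^2 I^-4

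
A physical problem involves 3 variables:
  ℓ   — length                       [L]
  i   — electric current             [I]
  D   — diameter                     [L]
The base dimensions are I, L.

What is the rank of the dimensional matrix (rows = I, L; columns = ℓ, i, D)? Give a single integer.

2

Exponent matrix [I,L] × [ℓ,i,D]:
  I: [ 0  1  0]
  L: [ 1  0  1]
Echelon form has 2 nonzero rows (pivots: ℓ,i)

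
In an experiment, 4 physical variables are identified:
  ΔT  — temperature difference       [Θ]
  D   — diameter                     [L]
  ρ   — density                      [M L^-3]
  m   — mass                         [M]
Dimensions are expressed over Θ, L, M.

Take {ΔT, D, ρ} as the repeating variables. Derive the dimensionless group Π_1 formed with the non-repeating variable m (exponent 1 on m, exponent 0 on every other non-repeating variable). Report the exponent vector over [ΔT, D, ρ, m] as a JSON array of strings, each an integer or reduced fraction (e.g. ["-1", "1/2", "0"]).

Exponent matrix [Θ,L,M] × [ΔT,D,ρ,m]:
  Θ: [ 1  0  0  0]
  L: [ 0  1 -3  0]
  M: [ 0  0  1  1]
RREF → pivots at {ΔT,D,ρ} ⇒ r = 3
Pivot set = {ΔT,D,ρ}, free = {m}
RREF:
  r0: [   1    0    0    0]
  r1: [   0    1    0    3]
  r2: [   0    0    1    1]
Fix exponent of m at 1; solve each RREF row for its pivot's exponent:
  r0: exp(ΔT) + (0)·1 = 0 ⇒ exp(ΔT) = 0
  r1: exp(D) + (3)·1 = 0 ⇒ exp(D) = -3
  r2: exp(ρ) + (1)·1 = 0 ⇒ exp(ρ) = -1
Π_1 = D^-3 · ρ^-1 · m

["0", "-3", "-1", "1"]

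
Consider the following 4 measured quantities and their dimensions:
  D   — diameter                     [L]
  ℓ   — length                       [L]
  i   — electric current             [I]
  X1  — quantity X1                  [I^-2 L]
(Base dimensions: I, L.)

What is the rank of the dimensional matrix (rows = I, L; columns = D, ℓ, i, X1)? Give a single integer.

Write exponents as rows I,L / cols D,ℓ,i,X1:
  I: [ 0  0  1 -2]
  L: [ 1  1  0  1]
Echelon form has 2 nonzero rows (pivots: D,i)

2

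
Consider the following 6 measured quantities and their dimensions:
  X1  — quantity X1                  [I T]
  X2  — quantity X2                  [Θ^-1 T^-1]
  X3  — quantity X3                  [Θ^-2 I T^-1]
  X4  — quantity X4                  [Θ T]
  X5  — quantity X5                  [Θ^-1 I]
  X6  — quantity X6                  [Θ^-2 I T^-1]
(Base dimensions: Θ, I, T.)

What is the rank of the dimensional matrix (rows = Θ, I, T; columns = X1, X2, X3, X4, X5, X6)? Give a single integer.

2

Exponent matrix [Θ,I,T] × [X1,X2,X3,X4,X5,X6]:
  Θ: [ 0 -1 -2  1 -1 -2]
  I: [ 1  0  1  0  1  1]
  T: [ 1 -1 -1  1  0 -1]
Row reduction gives pivot columns X1,X2; rank = 2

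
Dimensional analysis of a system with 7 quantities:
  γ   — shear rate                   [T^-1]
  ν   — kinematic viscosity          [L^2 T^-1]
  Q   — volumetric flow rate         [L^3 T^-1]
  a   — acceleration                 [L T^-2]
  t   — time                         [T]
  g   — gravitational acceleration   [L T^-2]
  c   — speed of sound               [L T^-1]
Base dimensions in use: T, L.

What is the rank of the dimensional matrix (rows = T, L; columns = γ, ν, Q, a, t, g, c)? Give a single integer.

Write exponents as rows T,L / cols γ,ν,Q,a,t,g,c:
  T: [-1 -1 -1 -2  1 -2 -1]
  L: [ 0  2  3  1  0  1  1]
Row reduction gives pivot columns γ,ν; rank = 2

2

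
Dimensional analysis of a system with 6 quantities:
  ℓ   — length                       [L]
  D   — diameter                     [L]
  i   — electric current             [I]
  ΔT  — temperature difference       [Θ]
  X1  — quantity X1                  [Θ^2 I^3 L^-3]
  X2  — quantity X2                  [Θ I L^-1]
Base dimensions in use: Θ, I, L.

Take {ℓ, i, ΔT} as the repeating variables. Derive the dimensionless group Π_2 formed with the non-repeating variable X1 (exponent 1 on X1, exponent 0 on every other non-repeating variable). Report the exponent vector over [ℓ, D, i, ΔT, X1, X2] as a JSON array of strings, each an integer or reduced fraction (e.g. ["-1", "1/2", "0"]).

["3", "0", "-3", "-2", "1", "0"]

Dimensional matrix (Θ×I×L by ℓ×D×i×ΔT×X1×X2):
  Θ: [ 0  0  0  1  2  1]
  I: [ 0  0  1  0  3  1]
  L: [ 1  1  0  0 -3 -1]
RREF → pivots at {ℓ,i,ΔT} ⇒ r = 3
Repeat: ℓ,i,ΔT; free: D,X1,X2
RREF:
  r0: [   1    1    0    0   -3   -1]
  r1: [   0    0    1    0    3    1]
  r2: [   0    0    0    1    2    1]
Fix exponent of X1 at 1, D at 0, X2 at 0; solve each RREF row for its pivot's exponent:
  r0: exp(ℓ) + (-3)·1 = 0 ⇒ exp(ℓ) = 3
  r1: exp(i) + (3)·1 = 0 ⇒ exp(i) = -3
  r2: exp(ΔT) + (2)·1 = 0 ⇒ exp(ΔT) = -2
Π_2 = ℓ^3 · i^-3 · ΔT^-2 · X1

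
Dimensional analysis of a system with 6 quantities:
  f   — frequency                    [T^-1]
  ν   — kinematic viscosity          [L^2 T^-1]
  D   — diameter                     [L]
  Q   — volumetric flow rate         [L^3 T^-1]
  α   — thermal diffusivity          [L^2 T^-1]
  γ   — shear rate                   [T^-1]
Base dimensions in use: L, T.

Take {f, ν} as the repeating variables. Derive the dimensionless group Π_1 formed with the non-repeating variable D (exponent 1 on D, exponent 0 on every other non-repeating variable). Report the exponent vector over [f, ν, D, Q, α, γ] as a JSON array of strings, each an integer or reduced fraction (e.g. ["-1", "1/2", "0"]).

["1/2", "-1/2", "1", "0", "0", "0"]

Write exponents as rows L,T / cols f,ν,D,Q,α,γ:
  L: [ 0  2  1  3  2  0]
  T: [-1 -1  0 -1 -1 -1]
Row reduction gives pivot columns f,ν; rank = 2
Pivot set = {f,ν}, free = {D,Q,α,γ}
RREF:
  r0: [   1    0 -1/2 -1/2    0    1]
  r1: [   0    1  1/2  3/2    1    0]
Fix exponent of D at 1, Q at 0, α at 0, γ at 0; solve each RREF row for its pivot's exponent:
  r0: exp(f) + (-1/2)·1 = 0 ⇒ exp(f) = 1/2
  r1: exp(ν) + (1/2)·1 = 0 ⇒ exp(ν) = -1/2
Π_1 = f^(1/2) · ν^(-1/2) · D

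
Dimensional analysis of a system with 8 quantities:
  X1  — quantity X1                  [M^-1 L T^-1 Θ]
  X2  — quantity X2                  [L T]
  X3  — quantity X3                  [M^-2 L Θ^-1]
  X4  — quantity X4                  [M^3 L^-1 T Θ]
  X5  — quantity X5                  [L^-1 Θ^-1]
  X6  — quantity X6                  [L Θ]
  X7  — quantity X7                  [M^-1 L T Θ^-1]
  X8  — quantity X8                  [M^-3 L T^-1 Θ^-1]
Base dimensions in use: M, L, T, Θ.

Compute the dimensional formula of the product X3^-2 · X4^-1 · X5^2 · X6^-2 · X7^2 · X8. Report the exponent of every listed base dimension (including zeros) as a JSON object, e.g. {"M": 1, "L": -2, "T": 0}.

{"M": -4, "L": -2, "T": 0, "Θ": -6}

Exponent matrix [M,L,T,Θ] × [X1,X2,X3,X4,X5,X6,X7,X8]:
  M: [-1  0 -2  3  0  0 -1 -3]
  L: [ 1  1  1 -1 -1  1  1  1]
  T: [-1  1  0  1  0  0  1 -1]
  Θ: [ 1  0 -1  1 -1  1 -1 -1]
  [M]: (-2)·-2+(-1)·3+(2)·0+(-2)·0+(2)·-1+(1)·-3 = -4
  [L]: (-2)·1+(-1)·-1+(2)·-1+(-2)·1+(2)·1+(1)·1 = -2
  [T]: (-2)·0+(-1)·1+(2)·0+(-2)·0+(2)·1+(1)·-1 = 0
  [Θ]: (-2)·-1+(-1)·1+(2)·-1+(-2)·1+(2)·-1+(1)·-1 = -6
⇒ M^-4 L^-2 Θ^-6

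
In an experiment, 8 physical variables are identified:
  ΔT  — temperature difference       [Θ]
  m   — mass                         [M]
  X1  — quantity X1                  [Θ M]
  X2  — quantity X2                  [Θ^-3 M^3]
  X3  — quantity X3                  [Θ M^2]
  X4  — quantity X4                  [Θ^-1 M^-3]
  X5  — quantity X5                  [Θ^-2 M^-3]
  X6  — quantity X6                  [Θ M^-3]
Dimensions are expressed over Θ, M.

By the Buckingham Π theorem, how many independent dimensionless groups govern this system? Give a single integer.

Dimensional matrix (Θ×M by ΔT×m×X1×X2×X3×X4×X5×X6):
  Θ: [ 1  0  1 -3  1 -1 -2  1]
  M: [ 0  1  1  3  2 -3 -3 -3]
Echelon form has 2 nonzero rows (pivots: ΔT,m)
8 vars − rank 2 = 6 Π groups

6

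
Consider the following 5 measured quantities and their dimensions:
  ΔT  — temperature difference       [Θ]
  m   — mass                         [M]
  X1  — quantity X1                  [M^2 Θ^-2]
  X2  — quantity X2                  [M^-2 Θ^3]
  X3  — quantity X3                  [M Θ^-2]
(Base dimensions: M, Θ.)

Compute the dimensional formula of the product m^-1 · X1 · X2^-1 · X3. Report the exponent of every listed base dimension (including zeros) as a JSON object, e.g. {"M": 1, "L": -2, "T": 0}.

{"M": 4, "Θ": -7}

Dimensional matrix (M×Θ by ΔT×m×X1×X2×X3):
  M: [ 0  1  2 -2  1]
  Θ: [ 1  0 -2  3 -2]
  [M]: (-1)·1+(1)·2+(-1)·-2+(1)·1 = 4
  [Θ]: (-1)·0+(1)·-2+(-1)·3+(1)·-2 = -7
⇒ M^4 Θ^-7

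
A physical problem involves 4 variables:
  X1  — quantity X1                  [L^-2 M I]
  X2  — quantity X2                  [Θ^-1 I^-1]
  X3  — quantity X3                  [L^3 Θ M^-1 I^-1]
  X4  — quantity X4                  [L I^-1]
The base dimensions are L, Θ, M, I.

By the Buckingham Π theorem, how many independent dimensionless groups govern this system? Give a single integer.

1

Exponent matrix [L,Θ,M,I] × [X1,X2,X3,X4]:
  L: [-2  0  3  1]
  Θ: [ 0 -1  1  0]
  M: [ 1  0 -1  0]
  I: [ 1 -1 -1 -1]
RREF → pivots at {X1,X2,X3} ⇒ r = 3
Π count = n − r = 4 − 3 = 1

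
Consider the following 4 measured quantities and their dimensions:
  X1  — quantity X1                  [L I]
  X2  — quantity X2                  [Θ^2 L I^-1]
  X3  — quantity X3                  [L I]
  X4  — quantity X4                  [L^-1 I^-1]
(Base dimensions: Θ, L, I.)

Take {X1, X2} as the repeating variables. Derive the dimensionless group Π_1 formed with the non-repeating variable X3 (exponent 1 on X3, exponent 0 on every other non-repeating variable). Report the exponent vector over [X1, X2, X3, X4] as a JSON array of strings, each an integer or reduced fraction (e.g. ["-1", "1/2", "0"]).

["-1", "0", "1", "0"]

Dimensional matrix (Θ×L×I by X1×X2×X3×X4):
  Θ: [ 0  2  0  0]
  L: [ 1  1  1 -1]
  I: [ 1 -1  1 -1]
Echelon form has 2 nonzero rows (pivots: X1,X2)
Pivot set = {X1,X2}, free = {X3,X4}
RREF:
  r0: [   1    0    1   -1]
  r1: [   0    1    0    0]
  r2: [   0    0    0    0]
Fix exponent of X3 at 1, X4 at 0; solve each RREF row for its pivot's exponent:
  r0: exp(X1) + (1)·1 = 0 ⇒ exp(X1) = -1
  r1: exp(X2) + (0)·1 = 0 ⇒ exp(X2) = 0
Π_1 = X1^-1 · X3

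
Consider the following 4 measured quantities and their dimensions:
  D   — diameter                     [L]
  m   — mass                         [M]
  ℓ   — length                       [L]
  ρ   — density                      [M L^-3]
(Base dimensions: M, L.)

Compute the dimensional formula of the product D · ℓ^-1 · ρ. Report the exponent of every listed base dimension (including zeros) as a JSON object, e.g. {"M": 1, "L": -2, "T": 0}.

Dimensional matrix (M×L by D×m×ℓ×ρ):
  M: [ 0  1  0  1]
  L: [ 1  0  1 -3]
  [M]: (1)·0+(-1)·0+(1)·1 = 1
  [L]: (1)·1+(-1)·1+(1)·-3 = -3
⇒ M L^-3

{"M": 1, "L": -3}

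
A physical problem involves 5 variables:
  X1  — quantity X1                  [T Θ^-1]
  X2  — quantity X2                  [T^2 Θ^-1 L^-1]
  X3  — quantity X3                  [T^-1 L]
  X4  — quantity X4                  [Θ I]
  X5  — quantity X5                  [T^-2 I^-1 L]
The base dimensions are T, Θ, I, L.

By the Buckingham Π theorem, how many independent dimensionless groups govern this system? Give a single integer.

2

Dimensional matrix (T×Θ×I×L by X1×X2×X3×X4×X5):
  T: [ 1  2 -1  0 -2]
  Θ: [-1 -1  0  1  0]
  I: [ 0  0  0  1 -1]
  L: [ 0 -1  1  0  1]
Row reduction gives pivot columns X1,X2,X4; rank = 3
n=5, r=3 ⇒ 2 dimensionless groups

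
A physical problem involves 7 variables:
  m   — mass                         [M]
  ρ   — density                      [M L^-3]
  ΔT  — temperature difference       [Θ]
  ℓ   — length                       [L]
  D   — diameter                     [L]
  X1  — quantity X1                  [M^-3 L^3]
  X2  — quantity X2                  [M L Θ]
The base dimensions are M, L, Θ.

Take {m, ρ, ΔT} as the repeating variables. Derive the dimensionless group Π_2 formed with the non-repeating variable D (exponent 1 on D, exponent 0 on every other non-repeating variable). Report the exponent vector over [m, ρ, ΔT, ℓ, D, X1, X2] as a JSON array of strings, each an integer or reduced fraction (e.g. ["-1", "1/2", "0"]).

["-1/3", "1/3", "0", "0", "1", "0", "0"]

Write exponents as rows M,L,Θ / cols m,ρ,ΔT,ℓ,D,X1,X2:
  M: [ 1  1  0  0  0 -3  1]
  L: [ 0 -3  0  1  1  3  1]
  Θ: [ 0  0  1  0  0  0  1]
RREF → pivots at {m,ρ,ΔT} ⇒ r = 3
Pivot set = {m,ρ,ΔT}, free = {ℓ,D,X1,X2}
RREF:
  r0: [   1    0    0  1/3  1/3   -2  4/3]
  r1: [   0    1    0 -1/3 -1/3   -1 -1/3]
  r2: [   0    0    1    0    0    0    1]
Fix exponent of D at 1, ℓ at 0, X1 at 0, X2 at 0; solve each RREF row for its pivot's exponent:
  r0: exp(m) + (1/3)·1 = 0 ⇒ exp(m) = -1/3
  r1: exp(ρ) + (-1/3)·1 = 0 ⇒ exp(ρ) = 1/3
  r2: exp(ΔT) + (0)·1 = 0 ⇒ exp(ΔT) = 0
Π_2 = m^(-1/3) · ρ^(1/3) · D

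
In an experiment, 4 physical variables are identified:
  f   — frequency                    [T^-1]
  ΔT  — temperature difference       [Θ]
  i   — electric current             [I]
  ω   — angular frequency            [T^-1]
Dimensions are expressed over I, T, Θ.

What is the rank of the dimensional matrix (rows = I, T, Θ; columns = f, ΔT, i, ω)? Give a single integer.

Write exponents as rows I,T,Θ / cols f,ΔT,i,ω:
  I: [ 0  0  1  0]
  T: [-1  0  0 -1]
  Θ: [ 0  1  0  0]
RREF → pivots at {f,ΔT,i} ⇒ r = 3

3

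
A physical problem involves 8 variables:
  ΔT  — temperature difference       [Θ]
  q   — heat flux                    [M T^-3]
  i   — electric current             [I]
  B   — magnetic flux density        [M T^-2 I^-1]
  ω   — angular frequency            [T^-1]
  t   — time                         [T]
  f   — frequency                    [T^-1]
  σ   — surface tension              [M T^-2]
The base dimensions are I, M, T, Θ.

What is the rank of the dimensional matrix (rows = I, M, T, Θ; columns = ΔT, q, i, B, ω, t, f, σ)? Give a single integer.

4

Write exponents as rows I,M,T,Θ / cols ΔT,q,i,B,ω,t,f,σ:
  I: [ 0  0  1 -1  0  0  0  0]
  M: [ 0  1  0  1  0  0  0  1]
  T: [ 0 -3  0 -2 -1  1 -1 -2]
  Θ: [ 1  0  0  0  0  0  0  0]
RREF → pivots at {ΔT,q,i,B} ⇒ r = 4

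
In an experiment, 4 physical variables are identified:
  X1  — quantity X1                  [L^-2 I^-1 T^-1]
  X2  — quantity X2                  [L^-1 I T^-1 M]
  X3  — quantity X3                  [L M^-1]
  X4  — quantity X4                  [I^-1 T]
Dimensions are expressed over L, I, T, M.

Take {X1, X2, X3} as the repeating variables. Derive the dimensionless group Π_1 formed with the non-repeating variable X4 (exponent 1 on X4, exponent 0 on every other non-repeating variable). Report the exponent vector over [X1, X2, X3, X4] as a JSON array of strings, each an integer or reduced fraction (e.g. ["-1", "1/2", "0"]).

Exponent matrix [L,I,T,M] × [X1,X2,X3,X4]:
  L: [-2 -1  1  0]
  I: [-1  1  0 -1]
  T: [-1 -1  0  1]
  M: [ 0  1 -1  0]
RREF → pivots at {X1,X2,X3} ⇒ r = 3
Pivot set = {X1,X2,X3}, free = {X4}
RREF:
  r0: [   1    0    0    0]
  r1: [   0    1    0   -1]
  r2: [   0    0    1   -1]
  r3: [   0    0    0    0]
Fix exponent of X4 at 1; solve each RREF row for its pivot's exponent:
  r0: exp(X1) + (0)·1 = 0 ⇒ exp(X1) = 0
  r1: exp(X2) + (-1)·1 = 0 ⇒ exp(X2) = 1
  r2: exp(X3) + (-1)·1 = 0 ⇒ exp(X3) = 1
Π_1 = X2 · X3 · X4

["0", "1", "1", "1"]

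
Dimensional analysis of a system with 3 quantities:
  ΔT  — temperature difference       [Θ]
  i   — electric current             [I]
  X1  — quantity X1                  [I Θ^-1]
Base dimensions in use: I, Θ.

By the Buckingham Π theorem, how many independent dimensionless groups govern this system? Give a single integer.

Dimensional matrix (I×Θ by ΔT×i×X1):
  I: [ 0  1  1]
  Θ: [ 1  0 -1]
RREF → pivots at {ΔT,i} ⇒ r = 2
n=3, r=2 ⇒ 1 dimensionless group

1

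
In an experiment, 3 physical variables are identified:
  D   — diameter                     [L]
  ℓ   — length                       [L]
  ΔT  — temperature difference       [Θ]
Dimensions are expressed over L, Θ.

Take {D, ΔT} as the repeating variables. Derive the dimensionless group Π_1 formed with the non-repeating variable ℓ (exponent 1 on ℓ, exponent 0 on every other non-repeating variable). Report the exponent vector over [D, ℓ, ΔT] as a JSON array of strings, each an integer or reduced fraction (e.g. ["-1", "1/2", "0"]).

["-1", "1", "0"]

Write exponents as rows L,Θ / cols D,ℓ,ΔT:
  L: [ 1  1  0]
  Θ: [ 0  0  1]
Row reduction gives pivot columns D,ΔT; rank = 2
Repeat: D,ΔT; free: ℓ
RREF:
  r0: [   1    1    0]
  r1: [   0    0    1]
Fix exponent of ℓ at 1; solve each RREF row for its pivot's exponent:
  r0: exp(D) + (1)·1 = 0 ⇒ exp(D) = -1
  r1: exp(ΔT) + (0)·1 = 0 ⇒ exp(ΔT) = 0
Π_1 = D^-1 · ℓ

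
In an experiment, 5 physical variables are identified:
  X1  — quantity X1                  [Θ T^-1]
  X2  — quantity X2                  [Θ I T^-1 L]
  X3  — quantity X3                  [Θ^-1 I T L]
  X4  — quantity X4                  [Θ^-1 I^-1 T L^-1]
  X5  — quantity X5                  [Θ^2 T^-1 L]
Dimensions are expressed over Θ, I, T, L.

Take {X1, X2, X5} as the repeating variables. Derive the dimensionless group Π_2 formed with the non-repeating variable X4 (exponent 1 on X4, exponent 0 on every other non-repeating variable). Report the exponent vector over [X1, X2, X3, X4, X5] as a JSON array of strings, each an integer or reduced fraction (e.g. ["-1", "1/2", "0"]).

["0", "1", "0", "1", "0"]

Dimensional matrix (Θ×I×T×L by X1×X2×X3×X4×X5):
  Θ: [ 1  1 -1 -1  2]
  I: [ 0  1  1 -1  0]
  T: [-1 -1  1  1 -1]
  L: [ 0  1  1 -1  1]
Echelon form has 3 nonzero rows (pivots: X1,X2,X5)
Repeat: X1,X2,X5; free: X3,X4
RREF:
  r0: [   1    0   -2    0    0]
  r1: [   0    1    1   -1    0]
  r2: [   0    0    0    0    1]
  r3: [   0    0    0    0    0]
Fix exponent of X4 at 1, X3 at 0; solve each RREF row for its pivot's exponent:
  r0: exp(X1) + (0)·1 = 0 ⇒ exp(X1) = 0
  r1: exp(X2) + (-1)·1 = 0 ⇒ exp(X2) = 1
  r2: exp(X5) + (0)·1 = 0 ⇒ exp(X5) = 0
Π_2 = X2 · X4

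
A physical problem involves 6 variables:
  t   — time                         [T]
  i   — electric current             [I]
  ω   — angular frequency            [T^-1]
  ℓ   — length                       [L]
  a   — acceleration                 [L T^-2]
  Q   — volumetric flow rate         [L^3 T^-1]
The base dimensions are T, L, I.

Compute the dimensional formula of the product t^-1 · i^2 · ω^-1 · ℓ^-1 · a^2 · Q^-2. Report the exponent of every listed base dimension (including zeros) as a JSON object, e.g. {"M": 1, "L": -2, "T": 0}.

Write exponents as rows T,L,I / cols t,i,ω,ℓ,a,Q:
  T: [ 1  0 -1  0 -2 -1]
  L: [ 0  0  0  1  1  3]
  I: [ 0  1  0  0  0  0]
  [T]: (-1)·1+(2)·0+(-1)·-1+(-1)·0+(2)·-2+(-2)·-1 = -2
  [L]: (-1)·0+(2)·0+(-1)·0+(-1)·1+(2)·1+(-2)·3 = -5
  [I]: (-1)·0+(2)·1+(-1)·0+(-1)·0+(2)·0+(-2)·0 = 2
⇒ T^-2 L^-5 I^2

{"T": -2, "L": -5, "I": 2}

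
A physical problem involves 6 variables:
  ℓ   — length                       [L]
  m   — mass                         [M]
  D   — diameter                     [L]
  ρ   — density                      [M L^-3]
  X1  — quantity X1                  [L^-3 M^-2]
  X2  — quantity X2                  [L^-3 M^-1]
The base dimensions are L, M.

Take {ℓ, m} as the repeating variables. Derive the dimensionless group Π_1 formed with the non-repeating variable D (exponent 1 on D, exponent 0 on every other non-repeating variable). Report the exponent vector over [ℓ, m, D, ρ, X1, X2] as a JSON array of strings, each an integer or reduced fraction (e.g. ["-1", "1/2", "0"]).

["-1", "0", "1", "0", "0", "0"]

Dimensional matrix (L×M by ℓ×m×D×ρ×X1×X2):
  L: [ 1  0  1 -3 -3 -3]
  M: [ 0  1  0  1 -2 -1]
Row reduction gives pivot columns ℓ,m; rank = 2
Repeat: ℓ,m; free: D,ρ,X1,X2
RREF:
  r0: [   1    0    1   -3   -3   -3]
  r1: [   0    1    0    1   -2   -1]
Fix exponent of D at 1, ρ at 0, X1 at 0, X2 at 0; solve each RREF row for its pivot's exponent:
  r0: exp(ℓ) + (1)·1 = 0 ⇒ exp(ℓ) = -1
  r1: exp(m) + (0)·1 = 0 ⇒ exp(m) = 0
Π_1 = ℓ^-1 · D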